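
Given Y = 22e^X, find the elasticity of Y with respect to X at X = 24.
Elasticity = 24

Elasticity = (dY/dX) · (X/Y)

dY/dX = 22·e^X
At X = 24: dY/dX = 22·e^24, Y = 22·e^24

Elasticity = (22·e^24) · (24 / (22·e^24)) = 24

Interpretation: for a small percentage change in X, the percentage change in Y is approximately 24.00 times as large.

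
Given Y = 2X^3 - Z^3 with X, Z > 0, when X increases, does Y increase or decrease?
Y increases

Taking the partial derivative:
∂Y/∂X = 6X^2

∂Y/∂X = 6X^2 > 0 (assuming positive values)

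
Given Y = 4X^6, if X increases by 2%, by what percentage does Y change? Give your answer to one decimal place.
12.6%

For Y = 4X^6:
If X → X(1 + 0.02)
Then Y → Y · (1 + 0.02)^6
     ≈ Y · 1.1262

Percentage change = ((1 + 0.02)^6 − 1) × 100% ≈ 12.6%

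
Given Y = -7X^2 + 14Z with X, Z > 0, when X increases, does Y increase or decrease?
Y decreases

Taking the partial derivative:
∂Y/∂X = -14X

∂Y/∂X = -14X < 0 (assuming positive values)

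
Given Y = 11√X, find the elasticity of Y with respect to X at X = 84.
Elasticity = 1/2

Elasticity = (dY/dX) · (X/Y)

dY/dX = 11/(2·√X)
At X = 84: dY/dX = 11·√21/84, Y = 22·√21

Elasticity = (11·√21/84) · (84 / (22·√21)) = 1/2

Interpretation: for a small percentage change in X, the percentage change in Y is approximately 0.50 times as large.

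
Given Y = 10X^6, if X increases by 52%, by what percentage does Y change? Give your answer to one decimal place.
1133.3%

For Y = 10X^6:
If X → X(1 + 0.52)
Then Y → Y · (1 + 0.52)^6
     ≈ Y · 12.3328

Percentage change = ((1 + 0.52)^6 − 1) × 100% ≈ 1133.3%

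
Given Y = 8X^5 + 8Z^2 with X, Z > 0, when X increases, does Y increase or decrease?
Y increases

Taking the partial derivative:
∂Y/∂X = 40X^4

∂Y/∂X = 40X^4 > 0 (assuming positive values)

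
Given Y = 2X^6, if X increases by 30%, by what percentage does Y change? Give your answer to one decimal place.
382.7%

For Y = 2X^6:
If X → X(1 + 0.3)
Then Y → Y · (1 + 0.3)^6
     ≈ Y · 4.8268

Percentage change = ((1 + 0.3)^6 − 1) × 100% ≈ 382.7%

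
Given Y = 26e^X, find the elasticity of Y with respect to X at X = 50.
Elasticity = 50

Elasticity = (dY/dX) · (X/Y)

dY/dX = 26·e^X
At X = 50: dY/dX = 26·e^50, Y = 26·e^50

Elasticity = (26·e^50) · (50 / (26·e^50)) = 50

Interpretation: for a small percentage change in X, the percentage change in Y is approximately 50.00 times as large.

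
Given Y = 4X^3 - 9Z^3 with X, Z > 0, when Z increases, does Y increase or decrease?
Y decreases

Taking the partial derivative:
∂Y/∂Z = -27Z^2

∂Y/∂Z = -27Z^2 < 0 (assuming positive values)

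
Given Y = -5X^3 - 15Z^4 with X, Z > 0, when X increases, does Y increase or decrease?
Y decreases

Taking the partial derivative:
∂Y/∂X = -15X^2

∂Y/∂X = -15X^2 < 0 (assuming positive values)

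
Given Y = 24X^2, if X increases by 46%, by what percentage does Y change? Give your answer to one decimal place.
113.2%

For Y = 24X^2:
If X → X(1 + 0.46)
Then Y → Y · (1 + 0.46)^2
     = Y · 2.1316

Percentage change = ((1 + 0.46)^2 − 1) × 100% ≈ 113.2%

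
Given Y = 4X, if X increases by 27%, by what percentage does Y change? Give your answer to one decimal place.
27.0%

For Y = 4X:
If X → X(1 + 0.27)
Then Y → Y · (1 + 0.27)^1
     = Y · 1.2700

Percentage change = ((1 + 0.27)^1 − 1) × 100% = 27.0%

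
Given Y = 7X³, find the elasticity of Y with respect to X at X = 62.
Elasticity = 3

Elasticity = (dY/dX) · (X/Y)

dY/dX = 21·X²
At X = 62: dY/dX = 80724, Y = 1668296

Elasticity = 80724 · (62 / 1668296) = 3

Interpretation: for a small percentage change in X, the percentage change in Y is approximately 3.00 times as large.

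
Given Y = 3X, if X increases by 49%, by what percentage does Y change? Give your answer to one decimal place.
49.0%

For Y = 3X:
If X → X(1 + 0.49)
Then Y → Y · (1 + 0.49)^1
     = Y · 1.4900

Percentage change = ((1 + 0.49)^1 − 1) × 100% = 49.0%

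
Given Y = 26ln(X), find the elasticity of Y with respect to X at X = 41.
Elasticity = 1/ln(41) ≈ 0.2693

Elasticity = (dY/dX) · (X/Y)

dY/dX = 26/X
At X = 41: dY/dX = 26/41, Y = 26·ln(41)

Elasticity = (26/41) · (41 / (26·ln(41))) = 1/ln(41) ≈ 0.2693

Interpretation: for a small percentage change in X, the percentage change in Y is approximately 0.27 times as large.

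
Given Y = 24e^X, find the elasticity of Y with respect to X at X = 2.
Elasticity = 2

Elasticity = (dY/dX) · (X/Y)

dY/dX = 24·e^X
At X = 2: dY/dX = 24·e^2, Y = 24·e^2

Elasticity = (24·e^2) · (2 / (24·e^2)) = 2

Interpretation: for a small percentage change in X, the percentage change in Y is approximately 2.00 times as large.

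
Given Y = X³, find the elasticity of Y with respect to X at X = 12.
Elasticity = 3

Elasticity = (dY/dX) · (X/Y)

dY/dX = 3·X²
At X = 12: dY/dX = 432, Y = 1728

Elasticity = 432 · (12 / 1728) = 3

Interpretation: for a small percentage change in X, the percentage change in Y is approximately 3.00 times as large.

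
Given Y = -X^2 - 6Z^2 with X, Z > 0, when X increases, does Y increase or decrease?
Y decreases

Taking the partial derivative:
∂Y/∂X = -2X

∂Y/∂X = -2X < 0 (assuming positive values)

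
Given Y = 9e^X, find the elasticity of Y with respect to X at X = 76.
Elasticity = 76

Elasticity = (dY/dX) · (X/Y)

dY/dX = 9·e^X
At X = 76: dY/dX = 9·e^76, Y = 9·e^76

Elasticity = (9·e^76) · (76 / (9·e^76)) = 76

Interpretation: for a small percentage change in X, the percentage change in Y is approximately 76.00 times as large.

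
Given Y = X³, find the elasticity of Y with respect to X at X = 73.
Elasticity = 3

Elasticity = (dY/dX) · (X/Y)

dY/dX = 3·X²
At X = 73: dY/dX = 15987, Y = 389017

Elasticity = 15987 · (73 / 389017) = 3

Interpretation: for a small percentage change in X, the percentage change in Y is approximately 3.00 times as large.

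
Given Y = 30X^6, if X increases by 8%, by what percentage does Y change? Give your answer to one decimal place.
58.7%

For Y = 30X^6:
If X → X(1 + 0.08)
Then Y → Y · (1 + 0.08)^6
     ≈ Y · 1.5869

Percentage change = ((1 + 0.08)^6 − 1) × 100% ≈ 58.7%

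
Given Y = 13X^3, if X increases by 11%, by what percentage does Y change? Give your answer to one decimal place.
36.8%

For Y = 13X^3:
If X → X(1 + 0.11)
Then Y → Y · (1 + 0.11)^3
     ≈ Y · 1.3676

Percentage change = ((1 + 0.11)^3 − 1) × 100% ≈ 36.8%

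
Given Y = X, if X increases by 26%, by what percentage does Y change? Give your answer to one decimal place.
26.0%

For Y = X:
If X → X(1 + 0.26)
Then Y → Y · (1 + 0.26)^1
     = Y · 1.2600

Percentage change = ((1 + 0.26)^1 − 1) × 100% = 26.0%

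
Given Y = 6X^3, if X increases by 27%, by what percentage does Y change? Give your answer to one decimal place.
104.8%

For Y = 6X^3:
If X → X(1 + 0.27)
Then Y → Y · (1 + 0.27)^3
     ≈ Y · 2.0484

Percentage change = ((1 + 0.27)^3 − 1) × 100% ≈ 104.8%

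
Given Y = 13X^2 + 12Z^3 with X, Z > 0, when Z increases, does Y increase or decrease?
Y increases

Taking the partial derivative:
∂Y/∂Z = 36Z^2

∂Y/∂Z = 36Z^2 > 0 (assuming positive values)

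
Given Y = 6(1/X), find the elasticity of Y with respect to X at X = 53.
Elasticity = -1

Elasticity = (dY/dX) · (X/Y)

dY/dX = -6/X²
At X = 53: dY/dX = -6/2809, Y = 6/53

Elasticity = (-6/2809) · (53 / (6/53)) = -1

Interpretation: for a small percentage change in X, the percentage change in Y is approximately -1.00 times as large.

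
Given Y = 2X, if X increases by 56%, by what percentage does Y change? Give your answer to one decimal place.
56.0%

For Y = 2X:
If X → X(1 + 0.56)
Then Y → Y · (1 + 0.56)^1
     = Y · 1.5600

Percentage change = ((1 + 0.56)^1 − 1) × 100% = 56.0%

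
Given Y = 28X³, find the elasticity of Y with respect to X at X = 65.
Elasticity = 3

Elasticity = (dY/dX) · (X/Y)

dY/dX = 84·X²
At X = 65: dY/dX = 354900, Y = 7689500

Elasticity = 354900 · (65 / 7689500) = 3

Interpretation: for a small percentage change in X, the percentage change in Y is approximately 3.00 times as large.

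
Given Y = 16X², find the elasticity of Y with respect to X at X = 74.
Elasticity = 2

Elasticity = (dY/dX) · (X/Y)

dY/dX = 32·X
At X = 74: dY/dX = 2368, Y = 87616

Elasticity = 2368 · (74 / 87616) = 2

Interpretation: for a small percentage change in X, the percentage change in Y is approximately 2.00 times as large.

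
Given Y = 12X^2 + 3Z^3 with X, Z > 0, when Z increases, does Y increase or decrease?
Y increases

Taking the partial derivative:
∂Y/∂Z = 9Z^2

∂Y/∂Z = 9Z^2 > 0 (assuming positive values)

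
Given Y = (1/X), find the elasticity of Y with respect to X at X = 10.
Elasticity = -1

Elasticity = (dY/dX) · (X/Y)

dY/dX = -1/X²
At X = 10: dY/dX = -1/100, Y = 1/10

Elasticity = (-1/100) · (10 / (1/10)) = -1

Interpretation: for a small percentage change in X, the percentage change in Y is approximately -1.00 times as large.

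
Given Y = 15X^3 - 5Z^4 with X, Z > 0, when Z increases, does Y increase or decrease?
Y decreases

Taking the partial derivative:
∂Y/∂Z = -20Z^3

∂Y/∂Z = -20Z^3 < 0 (assuming positive values)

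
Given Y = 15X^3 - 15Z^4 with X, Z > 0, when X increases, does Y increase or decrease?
Y increases

Taking the partial derivative:
∂Y/∂X = 45X^2

∂Y/∂X = 45X^2 > 0 (assuming positive values)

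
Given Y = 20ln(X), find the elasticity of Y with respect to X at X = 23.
Elasticity = 1/ln(23) ≈ 0.3189

Elasticity = (dY/dX) · (X/Y)

dY/dX = 20/X
At X = 23: dY/dX = 20/23, Y = 20·ln(23)

Elasticity = (20/23) · (23 / (20·ln(23))) = 1/ln(23) ≈ 0.3189

Interpretation: for a small percentage change in X, the percentage change in Y is approximately 0.32 times as large.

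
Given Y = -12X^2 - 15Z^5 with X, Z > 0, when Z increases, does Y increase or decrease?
Y decreases

Taking the partial derivative:
∂Y/∂Z = -75Z^4

∂Y/∂Z = -75Z^4 < 0 (assuming positive values)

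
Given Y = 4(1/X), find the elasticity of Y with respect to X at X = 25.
Elasticity = -1

Elasticity = (dY/dX) · (X/Y)

dY/dX = -4/X²
At X = 25: dY/dX = -4/625, Y = 4/25

Elasticity = (-4/625) · (25 / (4/25)) = -1

Interpretation: for a small percentage change in X, the percentage change in Y is approximately -1.00 times as large.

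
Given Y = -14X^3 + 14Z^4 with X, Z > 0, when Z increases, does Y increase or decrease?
Y increases

Taking the partial derivative:
∂Y/∂Z = 56Z^3

∂Y/∂Z = 56Z^3 > 0 (assuming positive values)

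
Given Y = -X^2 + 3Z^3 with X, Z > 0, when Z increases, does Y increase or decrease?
Y increases

Taking the partial derivative:
∂Y/∂Z = 9Z^2

∂Y/∂Z = 9Z^2 > 0 (assuming positive values)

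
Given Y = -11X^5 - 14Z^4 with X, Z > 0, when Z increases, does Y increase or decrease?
Y decreases

Taking the partial derivative:
∂Y/∂Z = -56Z^3

∂Y/∂Z = -56Z^3 < 0 (assuming positive values)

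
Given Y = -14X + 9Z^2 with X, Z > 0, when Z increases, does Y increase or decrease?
Y increases

Taking the partial derivative:
∂Y/∂Z = 18Z

∂Y/∂Z = 18Z > 0 (assuming positive values)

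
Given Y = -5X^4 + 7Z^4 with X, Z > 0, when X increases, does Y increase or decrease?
Y decreases

Taking the partial derivative:
∂Y/∂X = -20X^3

∂Y/∂X = -20X^3 < 0 (assuming positive values)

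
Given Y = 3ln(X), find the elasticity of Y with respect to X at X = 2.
Elasticity = 1/ln(2) ≈ 1.4427

Elasticity = (dY/dX) · (X/Y)

dY/dX = 3/X
At X = 2: dY/dX = 3/2, Y = 3·ln(2)

Elasticity = (3/2) · (2 / (3·ln(2))) = 1/ln(2) ≈ 1.4427

Interpretation: for a small percentage change in X, the percentage change in Y is approximately 1.44 times as large.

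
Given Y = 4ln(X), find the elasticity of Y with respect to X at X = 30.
Elasticity = 1/ln(30) ≈ 0.2940

Elasticity = (dY/dX) · (X/Y)

dY/dX = 4/X
At X = 30: dY/dX = 2/15, Y = 4·ln(30)

Elasticity = (2/15) · (30 / (4·ln(30))) = 1/ln(30) ≈ 0.2940

Interpretation: for a small percentage change in X, the percentage change in Y is approximately 0.29 times as large.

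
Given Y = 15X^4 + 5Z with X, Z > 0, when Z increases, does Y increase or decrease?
Y increases

Taking the partial derivative:
∂Y/∂Z = 5

∂Y/∂Z = 5 > 0 (assuming positive values)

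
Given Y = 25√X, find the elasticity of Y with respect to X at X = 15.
Elasticity = 1/2

Elasticity = (dY/dX) · (X/Y)

dY/dX = 25/(2·√X)
At X = 15: dY/dX = 5·√15/6, Y = 25·√15

Elasticity = (5·√15/6) · (15 / (25·√15)) = 1/2

Interpretation: for a small percentage change in X, the percentage change in Y is approximately 0.50 times as large.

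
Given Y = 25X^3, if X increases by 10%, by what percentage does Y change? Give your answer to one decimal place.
33.1%

For Y = 25X^3:
If X → X(1 + 0.1)
Then Y → Y · (1 + 0.1)^3
     = Y · 1.3310

Percentage change = ((1 + 0.1)^3 − 1) × 100% = 33.1%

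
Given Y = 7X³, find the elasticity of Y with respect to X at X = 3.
Elasticity = 3

Elasticity = (dY/dX) · (X/Y)

dY/dX = 21·X²
At X = 3: dY/dX = 189, Y = 189

Elasticity = 189 · (3 / 189) = 3

Interpretation: for a small percentage change in X, the percentage change in Y is approximately 3.00 times as large.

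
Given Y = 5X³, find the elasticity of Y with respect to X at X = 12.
Elasticity = 3

Elasticity = (dY/dX) · (X/Y)

dY/dX = 15·X²
At X = 12: dY/dX = 2160, Y = 8640

Elasticity = 2160 · (12 / 8640) = 3

Interpretation: for a small percentage change in X, the percentage change in Y is approximately 3.00 times as large.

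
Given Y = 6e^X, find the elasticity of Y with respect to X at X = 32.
Elasticity = 32

Elasticity = (dY/dX) · (X/Y)

dY/dX = 6·e^X
At X = 32: dY/dX = 6·e^32, Y = 6·e^32

Elasticity = (6·e^32) · (32 / (6·e^32)) = 32

Interpretation: for a small percentage change in X, the percentage change in Y is approximately 32.00 times as large.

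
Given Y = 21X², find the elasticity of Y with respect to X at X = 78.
Elasticity = 2

Elasticity = (dY/dX) · (X/Y)

dY/dX = 42·X
At X = 78: dY/dX = 3276, Y = 127764

Elasticity = 3276 · (78 / 127764) = 2

Interpretation: for a small percentage change in X, the percentage change in Y is approximately 2.00 times as large.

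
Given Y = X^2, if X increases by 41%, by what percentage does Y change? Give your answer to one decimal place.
98.8%

For Y = X^2:
If X → X(1 + 0.41)
Then Y → Y · (1 + 0.41)^2
     = Y · 1.9881

Percentage change = ((1 + 0.41)^2 − 1) × 100% ≈ 98.8%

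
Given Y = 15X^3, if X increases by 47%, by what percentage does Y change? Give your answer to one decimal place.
217.7%

For Y = 15X^3:
If X → X(1 + 0.47)
Then Y → Y · (1 + 0.47)^3
     ≈ Y · 3.1765

Percentage change = ((1 + 0.47)^3 − 1) × 100% ≈ 217.7%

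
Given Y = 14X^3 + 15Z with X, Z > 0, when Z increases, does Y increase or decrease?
Y increases

Taking the partial derivative:
∂Y/∂Z = 15

∂Y/∂Z = 15 > 0 (assuming positive values)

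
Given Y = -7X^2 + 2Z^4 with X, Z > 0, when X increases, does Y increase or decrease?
Y decreases

Taking the partial derivative:
∂Y/∂X = -14X

∂Y/∂X = -14X < 0 (assuming positive values)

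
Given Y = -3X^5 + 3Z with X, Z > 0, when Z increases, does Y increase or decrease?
Y increases

Taking the partial derivative:
∂Y/∂Z = 3

∂Y/∂Z = 3 > 0 (assuming positive values)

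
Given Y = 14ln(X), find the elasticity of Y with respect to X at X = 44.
Elasticity = 1/ln(44) ≈ 0.2643

Elasticity = (dY/dX) · (X/Y)

dY/dX = 14/X
At X = 44: dY/dX = 7/22, Y = 14·ln(44)

Elasticity = (7/22) · (44 / (14·ln(44))) = 1/ln(44) ≈ 0.2643

Interpretation: for a small percentage change in X, the percentage change in Y is approximately 0.26 times as large.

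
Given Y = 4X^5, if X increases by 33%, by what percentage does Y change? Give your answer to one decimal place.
316.2%

For Y = 4X^5:
If X → X(1 + 0.33)
Then Y → Y · (1 + 0.33)^5
     ≈ Y · 4.1616

Percentage change = ((1 + 0.33)^5 − 1) × 100% ≈ 316.2%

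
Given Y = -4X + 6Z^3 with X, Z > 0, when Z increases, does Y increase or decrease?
Y increases

Taking the partial derivative:
∂Y/∂Z = 18Z^2

∂Y/∂Z = 18Z^2 > 0 (assuming positive values)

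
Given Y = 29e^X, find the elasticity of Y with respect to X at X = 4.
Elasticity = 4

Elasticity = (dY/dX) · (X/Y)

dY/dX = 29·e^X
At X = 4: dY/dX = 29·e^4, Y = 29·e^4

Elasticity = (29·e^4) · (4 / (29·e^4)) = 4

Interpretation: for a small percentage change in X, the percentage change in Y is approximately 4.00 times as large.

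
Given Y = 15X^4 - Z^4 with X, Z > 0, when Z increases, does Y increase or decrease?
Y decreases

Taking the partial derivative:
∂Y/∂Z = -4Z^3

∂Y/∂Z = -4Z^3 < 0 (assuming positive values)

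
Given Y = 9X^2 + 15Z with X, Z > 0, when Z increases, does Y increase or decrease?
Y increases

Taking the partial derivative:
∂Y/∂Z = 15

∂Y/∂Z = 15 > 0 (assuming positive values)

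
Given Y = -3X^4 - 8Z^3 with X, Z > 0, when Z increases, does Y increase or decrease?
Y decreases

Taking the partial derivative:
∂Y/∂Z = -24Z^2

∂Y/∂Z = -24Z^2 < 0 (assuming positive values)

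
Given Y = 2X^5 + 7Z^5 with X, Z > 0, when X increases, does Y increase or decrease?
Y increases

Taking the partial derivative:
∂Y/∂X = 10X^4

∂Y/∂X = 10X^4 > 0 (assuming positive values)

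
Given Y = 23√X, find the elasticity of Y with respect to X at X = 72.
Elasticity = 1/2

Elasticity = (dY/dX) · (X/Y)

dY/dX = 23/(2·√X)
At X = 72: dY/dX = 23·√2/24, Y = 138·√2

Elasticity = (23·√2/24) · (72 / (138·√2)) = 1/2

Interpretation: for a small percentage change in X, the percentage change in Y is approximately 0.50 times as large.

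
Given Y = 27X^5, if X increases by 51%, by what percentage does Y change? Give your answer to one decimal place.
685.0%

For Y = 27X^5:
If X → X(1 + 0.51)
Then Y → Y · (1 + 0.51)^5
     ≈ Y · 7.8503

Percentage change = ((1 + 0.51)^5 − 1) × 100% ≈ 685.0%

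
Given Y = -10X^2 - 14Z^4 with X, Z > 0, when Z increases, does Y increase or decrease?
Y decreases

Taking the partial derivative:
∂Y/∂Z = -56Z^3

∂Y/∂Z = -56Z^3 < 0 (assuming positive values)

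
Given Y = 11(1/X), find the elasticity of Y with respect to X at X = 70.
Elasticity = -1

Elasticity = (dY/dX) · (X/Y)

dY/dX = -11/X²
At X = 70: dY/dX = -11/4900, Y = 11/70

Elasticity = (-11/4900) · (70 / (11/70)) = -1

Interpretation: for a small percentage change in X, the percentage change in Y is approximately -1.00 times as large.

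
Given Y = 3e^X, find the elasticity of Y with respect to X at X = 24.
Elasticity = 24

Elasticity = (dY/dX) · (X/Y)

dY/dX = 3·e^X
At X = 24: dY/dX = 3·e^24, Y = 3·e^24

Elasticity = (3·e^24) · (24 / (3·e^24)) = 24

Interpretation: for a small percentage change in X, the percentage change in Y is approximately 24.00 times as large.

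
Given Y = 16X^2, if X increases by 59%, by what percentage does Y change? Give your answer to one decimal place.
152.8%

For Y = 16X^2:
If X → X(1 + 0.59)
Then Y → Y · (1 + 0.59)^2
     = Y · 2.5281

Percentage change = ((1 + 0.59)^2 − 1) × 100% ≈ 152.8%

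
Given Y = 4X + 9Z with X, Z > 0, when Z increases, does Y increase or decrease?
Y increases

Taking the partial derivative:
∂Y/∂Z = 9

∂Y/∂Z = 9 > 0 (assuming positive values)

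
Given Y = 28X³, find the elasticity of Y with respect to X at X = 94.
Elasticity = 3

Elasticity = (dY/dX) · (X/Y)

dY/dX = 84·X²
At X = 94: dY/dX = 742224, Y = 23256352

Elasticity = 742224 · (94 / 23256352) = 3

Interpretation: for a small percentage change in X, the percentage change in Y is approximately 3.00 times as large.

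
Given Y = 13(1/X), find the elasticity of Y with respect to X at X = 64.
Elasticity = -1

Elasticity = (dY/dX) · (X/Y)

dY/dX = -13/X²
At X = 64: dY/dX = -13/4096, Y = 13/64

Elasticity = (-13/4096) · (64 / (13/64)) = -1

Interpretation: for a small percentage change in X, the percentage change in Y is approximately -1.00 times as large.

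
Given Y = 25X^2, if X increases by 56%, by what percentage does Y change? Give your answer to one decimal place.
143.4%

For Y = 25X^2:
If X → X(1 + 0.56)
Then Y → Y · (1 + 0.56)^2
     = Y · 2.4336

Percentage change = ((1 + 0.56)^2 − 1) × 100% ≈ 143.4%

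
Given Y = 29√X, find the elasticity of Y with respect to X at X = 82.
Elasticity = 1/2

Elasticity = (dY/dX) · (X/Y)

dY/dX = 29/(2·√X)
At X = 82: dY/dX = 29·√82/164, Y = 29·√82

Elasticity = (29·√82/164) · (82 / (29·√82)) = 1/2

Interpretation: for a small percentage change in X, the percentage change in Y is approximately 0.50 times as large.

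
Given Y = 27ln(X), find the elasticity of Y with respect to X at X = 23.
Elasticity = 1/ln(23) ≈ 0.3189

Elasticity = (dY/dX) · (X/Y)

dY/dX = 27/X
At X = 23: dY/dX = 27/23, Y = 27·ln(23)

Elasticity = (27/23) · (23 / (27·ln(23))) = 1/ln(23) ≈ 0.3189

Interpretation: for a small percentage change in X, the percentage change in Y is approximately 0.32 times as large.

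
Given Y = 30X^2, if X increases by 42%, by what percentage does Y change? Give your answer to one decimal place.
101.6%

For Y = 30X^2:
If X → X(1 + 0.42)
Then Y → Y · (1 + 0.42)^2
     = Y · 2.0164

Percentage change = ((1 + 0.42)^2 − 1) × 100% ≈ 101.6%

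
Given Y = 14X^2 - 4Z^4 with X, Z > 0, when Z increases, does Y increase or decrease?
Y decreases

Taking the partial derivative:
∂Y/∂Z = -16Z^3

∂Y/∂Z = -16Z^3 < 0 (assuming positive values)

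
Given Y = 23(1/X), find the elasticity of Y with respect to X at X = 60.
Elasticity = -1

Elasticity = (dY/dX) · (X/Y)

dY/dX = -23/X²
At X = 60: dY/dX = -23/3600, Y = 23/60

Elasticity = (-23/3600) · (60 / (23/60)) = -1

Interpretation: for a small percentage change in X, the percentage change in Y is approximately -1.00 times as large.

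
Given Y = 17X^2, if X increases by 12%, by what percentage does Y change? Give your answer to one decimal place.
25.4%

For Y = 17X^2:
If X → X(1 + 0.12)
Then Y → Y · (1 + 0.12)^2
     = Y · 1.2544

Percentage change = ((1 + 0.12)^2 − 1) × 100% ≈ 25.4%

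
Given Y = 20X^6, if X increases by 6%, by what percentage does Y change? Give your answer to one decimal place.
41.9%

For Y = 20X^6:
If X → X(1 + 0.06)
Then Y → Y · (1 + 0.06)^6
     ≈ Y · 1.4185

Percentage change = ((1 + 0.06)^6 − 1) × 100% ≈ 41.9%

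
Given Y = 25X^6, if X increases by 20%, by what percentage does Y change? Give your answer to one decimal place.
198.6%

For Y = 25X^6:
If X → X(1 + 0.2)
Then Y → Y · (1 + 0.2)^6
     ≈ Y · 2.9860

Percentage change = ((1 + 0.2)^6 − 1) × 100% ≈ 198.6%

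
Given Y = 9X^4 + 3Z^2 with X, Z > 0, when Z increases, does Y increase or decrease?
Y increases

Taking the partial derivative:
∂Y/∂Z = 6Z

∂Y/∂Z = 6Z > 0 (assuming positive values)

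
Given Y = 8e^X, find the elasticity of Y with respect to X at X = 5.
Elasticity = 5

Elasticity = (dY/dX) · (X/Y)

dY/dX = 8·e^X
At X = 5: dY/dX = 8·e^5, Y = 8·e^5

Elasticity = (8·e^5) · (5 / (8·e^5)) = 5

Interpretation: for a small percentage change in X, the percentage change in Y is approximately 5.00 times as large.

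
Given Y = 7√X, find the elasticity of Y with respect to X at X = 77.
Elasticity = 1/2

Elasticity = (dY/dX) · (X/Y)

dY/dX = 7/(2·√X)
At X = 77: dY/dX = √77/22, Y = 7·√77

Elasticity = (√77/22) · (77 / (7·√77)) = 1/2

Interpretation: for a small percentage change in X, the percentage change in Y is approximately 0.50 times as large.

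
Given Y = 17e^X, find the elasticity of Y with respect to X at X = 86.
Elasticity = 86

Elasticity = (dY/dX) · (X/Y)

dY/dX = 17·e^X
At X = 86: dY/dX = 17·e^86, Y = 17·e^86

Elasticity = (17·e^86) · (86 / (17·e^86)) = 86

Interpretation: for a small percentage change in X, the percentage change in Y is approximately 86.00 times as large.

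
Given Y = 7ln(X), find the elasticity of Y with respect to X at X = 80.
Elasticity = 1/ln(80) ≈ 0.2282

Elasticity = (dY/dX) · (X/Y)

dY/dX = 7/X
At X = 80: dY/dX = 7/80, Y = 7·ln(80)

Elasticity = (7/80) · (80 / (7·ln(80))) = 1/ln(80) ≈ 0.2282

Interpretation: for a small percentage change in X, the percentage change in Y is approximately 0.23 times as large.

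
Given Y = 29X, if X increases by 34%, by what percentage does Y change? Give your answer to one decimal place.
34.0%

For Y = 29X:
If X → X(1 + 0.34)
Then Y → Y · (1 + 0.34)^1
     = Y · 1.3400

Percentage change = ((1 + 0.34)^1 − 1) × 100% = 34.0%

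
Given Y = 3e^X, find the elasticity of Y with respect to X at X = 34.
Elasticity = 34

Elasticity = (dY/dX) · (X/Y)

dY/dX = 3·e^X
At X = 34: dY/dX = 3·e^34, Y = 3·e^34

Elasticity = (3·e^34) · (34 / (3·e^34)) = 34

Interpretation: for a small percentage change in X, the percentage change in Y is approximately 34.00 times as large.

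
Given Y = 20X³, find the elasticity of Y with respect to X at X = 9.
Elasticity = 3

Elasticity = (dY/dX) · (X/Y)

dY/dX = 60·X²
At X = 9: dY/dX = 4860, Y = 14580

Elasticity = 4860 · (9 / 14580) = 3

Interpretation: for a small percentage change in X, the percentage change in Y is approximately 3.00 times as large.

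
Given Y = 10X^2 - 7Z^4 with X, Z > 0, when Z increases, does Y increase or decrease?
Y decreases

Taking the partial derivative:
∂Y/∂Z = -28Z^3

∂Y/∂Z = -28Z^3 < 0 (assuming positive values)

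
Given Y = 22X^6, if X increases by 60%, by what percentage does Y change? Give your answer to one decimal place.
1577.7%

For Y = 22X^6:
If X → X(1 + 0.6)
Then Y → Y · (1 + 0.6)^6
     ≈ Y · 16.7772

Percentage change = ((1 + 0.6)^6 − 1) × 100% ≈ 1577.7%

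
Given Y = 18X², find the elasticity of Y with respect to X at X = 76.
Elasticity = 2

Elasticity = (dY/dX) · (X/Y)

dY/dX = 36·X
At X = 76: dY/dX = 2736, Y = 103968

Elasticity = 2736 · (76 / 103968) = 2

Interpretation: for a small percentage change in X, the percentage change in Y is approximately 2.00 times as large.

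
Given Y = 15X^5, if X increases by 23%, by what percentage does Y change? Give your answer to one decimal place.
181.5%

For Y = 15X^5:
If X → X(1 + 0.23)
Then Y → Y · (1 + 0.23)^5
     ≈ Y · 2.8153

Percentage change = ((1 + 0.23)^5 − 1) × 100% ≈ 181.5%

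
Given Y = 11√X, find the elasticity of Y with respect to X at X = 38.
Elasticity = 1/2

Elasticity = (dY/dX) · (X/Y)

dY/dX = 11/(2·√X)
At X = 38: dY/dX = 11·√38/76, Y = 11·√38

Elasticity = (11·√38/76) · (38 / (11·√38)) = 1/2

Interpretation: for a small percentage change in X, the percentage change in Y is approximately 0.50 times as large.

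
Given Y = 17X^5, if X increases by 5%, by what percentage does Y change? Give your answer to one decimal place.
27.6%

For Y = 17X^5:
If X → X(1 + 0.05)
Then Y → Y · (1 + 0.05)^5
     ≈ Y · 1.2763

Percentage change = ((1 + 0.05)^5 − 1) × 100% ≈ 27.6%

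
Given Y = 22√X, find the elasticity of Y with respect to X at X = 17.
Elasticity = 1/2

Elasticity = (dY/dX) · (X/Y)

dY/dX = 11/√X
At X = 17: dY/dX = 11·√17/17, Y = 22·√17

Elasticity = (11·√17/17) · (17 / (22·√17)) = 1/2

Interpretation: for a small percentage change in X, the percentage change in Y is approximately 0.50 times as large.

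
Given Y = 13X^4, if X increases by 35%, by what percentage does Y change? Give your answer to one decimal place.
232.2%

For Y = 13X^4:
If X → X(1 + 0.35)
Then Y → Y · (1 + 0.35)^4
     ≈ Y · 3.3215

Percentage change = ((1 + 0.35)^4 − 1) × 100% ≈ 232.2%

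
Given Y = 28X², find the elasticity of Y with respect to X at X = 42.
Elasticity = 2

Elasticity = (dY/dX) · (X/Y)

dY/dX = 56·X
At X = 42: dY/dX = 2352, Y = 49392

Elasticity = 2352 · (42 / 49392) = 2

Interpretation: for a small percentage change in X, the percentage change in Y is approximately 2.00 times as large.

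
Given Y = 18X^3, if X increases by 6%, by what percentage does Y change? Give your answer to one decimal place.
19.1%

For Y = 18X^3:
If X → X(1 + 0.06)
Then Y → Y · (1 + 0.06)^3
     ≈ Y · 1.1910

Percentage change = ((1 + 0.06)^3 − 1) × 100% ≈ 19.1%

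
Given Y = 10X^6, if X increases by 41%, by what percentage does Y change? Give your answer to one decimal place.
685.8%

For Y = 10X^6:
If X → X(1 + 0.41)
Then Y → Y · (1 + 0.41)^6
     ≈ Y · 7.8580

Percentage change = ((1 + 0.41)^6 − 1) × 100% ≈ 685.8%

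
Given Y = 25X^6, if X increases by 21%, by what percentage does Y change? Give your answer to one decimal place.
213.8%

For Y = 25X^6:
If X → X(1 + 0.21)
Then Y → Y · (1 + 0.21)^6
     ≈ Y · 3.1384

Percentage change = ((1 + 0.21)^6 − 1) × 100% ≈ 213.8%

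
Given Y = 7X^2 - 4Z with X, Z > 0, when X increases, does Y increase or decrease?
Y increases

Taking the partial derivative:
∂Y/∂X = 14X

∂Y/∂X = 14X > 0 (assuming positive values)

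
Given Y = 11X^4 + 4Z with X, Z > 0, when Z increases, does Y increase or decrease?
Y increases

Taking the partial derivative:
∂Y/∂Z = 4

∂Y/∂Z = 4 > 0 (assuming positive values)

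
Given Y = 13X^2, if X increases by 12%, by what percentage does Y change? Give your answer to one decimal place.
25.4%

For Y = 13X^2:
If X → X(1 + 0.12)
Then Y → Y · (1 + 0.12)^2
     = Y · 1.2544

Percentage change = ((1 + 0.12)^2 − 1) × 100% ≈ 25.4%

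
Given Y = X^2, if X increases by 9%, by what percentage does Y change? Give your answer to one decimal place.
18.8%

For Y = X^2:
If X → X(1 + 0.09)
Then Y → Y · (1 + 0.09)^2
     = Y · 1.1881

Percentage change = ((1 + 0.09)^2 − 1) × 100% ≈ 18.8%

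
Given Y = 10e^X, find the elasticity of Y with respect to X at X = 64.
Elasticity = 64

Elasticity = (dY/dX) · (X/Y)

dY/dX = 10·e^X
At X = 64: dY/dX = 10·e^64, Y = 10·e^64

Elasticity = (10·e^64) · (64 / (10·e^64)) = 64

Interpretation: for a small percentage change in X, the percentage change in Y is approximately 64.00 times as large.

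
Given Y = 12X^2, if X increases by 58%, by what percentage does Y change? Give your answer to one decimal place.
149.6%

For Y = 12X^2:
If X → X(1 + 0.58)
Then Y → Y · (1 + 0.58)^2
     = Y · 2.4964

Percentage change = ((1 + 0.58)^2 − 1) × 100% ≈ 149.6%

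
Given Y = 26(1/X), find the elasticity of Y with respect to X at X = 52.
Elasticity = -1

Elasticity = (dY/dX) · (X/Y)

dY/dX = -26/X²
At X = 52: dY/dX = -1/104, Y = 1/2

Elasticity = (-1/104) · (52 / (1/2)) = -1

Interpretation: for a small percentage change in X, the percentage change in Y is approximately -1.00 times as large.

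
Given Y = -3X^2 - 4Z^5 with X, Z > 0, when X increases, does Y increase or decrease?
Y decreases

Taking the partial derivative:
∂Y/∂X = -6X

∂Y/∂X = -6X < 0 (assuming positive values)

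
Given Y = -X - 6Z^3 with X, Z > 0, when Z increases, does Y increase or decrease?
Y decreases

Taking the partial derivative:
∂Y/∂Z = -18Z^2

∂Y/∂Z = -18Z^2 < 0 (assuming positive values)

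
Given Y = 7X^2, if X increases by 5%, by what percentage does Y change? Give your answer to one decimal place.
10.3%

For Y = 7X^2:
If X → X(1 + 0.05)
Then Y → Y · (1 + 0.05)^2
     = Y · 1.1025

Percentage change = ((1 + 0.05)^2 − 1) × 100% ≈ 10.3%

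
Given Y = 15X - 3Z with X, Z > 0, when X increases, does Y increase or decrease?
Y increases

Taking the partial derivative:
∂Y/∂X = 15

∂Y/∂X = 15 > 0 (assuming positive values)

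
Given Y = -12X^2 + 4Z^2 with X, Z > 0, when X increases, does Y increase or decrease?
Y decreases

Taking the partial derivative:
∂Y/∂X = -24X

∂Y/∂X = -24X < 0 (assuming positive values)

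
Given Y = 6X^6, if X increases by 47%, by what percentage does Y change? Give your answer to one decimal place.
909.0%

For Y = 6X^6:
If X → X(1 + 0.47)
Then Y → Y · (1 + 0.47)^6
     ≈ Y · 10.0903

Percentage change = ((1 + 0.47)^6 − 1) × 100% ≈ 909.0%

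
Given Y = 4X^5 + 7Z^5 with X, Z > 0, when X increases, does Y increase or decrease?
Y increases

Taking the partial derivative:
∂Y/∂X = 20X^4

∂Y/∂X = 20X^4 > 0 (assuming positive values)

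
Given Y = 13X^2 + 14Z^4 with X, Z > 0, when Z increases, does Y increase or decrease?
Y increases

Taking the partial derivative:
∂Y/∂Z = 56Z^3

∂Y/∂Z = 56Z^3 > 0 (assuming positive values)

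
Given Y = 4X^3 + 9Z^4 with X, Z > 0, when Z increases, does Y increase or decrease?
Y increases

Taking the partial derivative:
∂Y/∂Z = 36Z^3

∂Y/∂Z = 36Z^3 > 0 (assuming positive values)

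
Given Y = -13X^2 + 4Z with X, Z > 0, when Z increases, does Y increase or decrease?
Y increases

Taking the partial derivative:
∂Y/∂Z = 4

∂Y/∂Z = 4 > 0 (assuming positive values)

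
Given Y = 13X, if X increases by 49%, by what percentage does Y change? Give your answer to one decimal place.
49.0%

For Y = 13X:
If X → X(1 + 0.49)
Then Y → Y · (1 + 0.49)^1
     = Y · 1.4900

Percentage change = ((1 + 0.49)^1 − 1) × 100% = 49.0%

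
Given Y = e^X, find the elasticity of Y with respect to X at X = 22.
Elasticity = 22

Elasticity = (dY/dX) · (X/Y)

dY/dX = e^X
At X = 22: dY/dX = e^22, Y = e^22

Elasticity = (e^22) · (22 / (e^22)) = 22

Interpretation: for a small percentage change in X, the percentage change in Y is approximately 22.00 times as large.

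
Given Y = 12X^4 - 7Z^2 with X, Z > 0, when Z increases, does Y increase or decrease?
Y decreases

Taking the partial derivative:
∂Y/∂Z = -14Z

∂Y/∂Z = -14Z < 0 (assuming positive values)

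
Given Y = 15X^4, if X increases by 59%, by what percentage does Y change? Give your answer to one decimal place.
539.1%

For Y = 15X^4:
If X → X(1 + 0.59)
Then Y → Y · (1 + 0.59)^4
     ≈ Y · 6.3913

Percentage change = ((1 + 0.59)^4 − 1) × 100% ≈ 539.1%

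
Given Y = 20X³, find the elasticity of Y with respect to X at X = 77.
Elasticity = 3

Elasticity = (dY/dX) · (X/Y)

dY/dX = 60·X²
At X = 77: dY/dX = 355740, Y = 9130660

Elasticity = 355740 · (77 / 9130660) = 3

Interpretation: for a small percentage change in X, the percentage change in Y is approximately 3.00 times as large.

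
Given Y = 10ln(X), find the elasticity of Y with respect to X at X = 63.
Elasticity = 1/ln(63) ≈ 0.2414

Elasticity = (dY/dX) · (X/Y)

dY/dX = 10/X
At X = 63: dY/dX = 10/63, Y = 10·ln(63)

Elasticity = (10/63) · (63 / (10·ln(63))) = 1/ln(63) ≈ 0.2414

Interpretation: for a small percentage change in X, the percentage change in Y is approximately 0.24 times as large.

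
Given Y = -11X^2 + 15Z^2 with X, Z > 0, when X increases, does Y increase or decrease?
Y decreases

Taking the partial derivative:
∂Y/∂X = -22X

∂Y/∂X = -22X < 0 (assuming positive values)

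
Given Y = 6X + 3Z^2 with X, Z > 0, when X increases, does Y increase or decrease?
Y increases

Taking the partial derivative:
∂Y/∂X = 6

∂Y/∂X = 6 > 0 (assuming positive values)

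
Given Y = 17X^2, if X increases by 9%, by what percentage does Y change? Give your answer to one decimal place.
18.8%

For Y = 17X^2:
If X → X(1 + 0.09)
Then Y → Y · (1 + 0.09)^2
     = Y · 1.1881

Percentage change = ((1 + 0.09)^2 − 1) × 100% ≈ 18.8%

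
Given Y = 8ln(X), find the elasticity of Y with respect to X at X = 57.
Elasticity = 1/ln(57) ≈ 0.2473

Elasticity = (dY/dX) · (X/Y)

dY/dX = 8/X
At X = 57: dY/dX = 8/57, Y = 8·ln(57)

Elasticity = (8/57) · (57 / (8·ln(57))) = 1/ln(57) ≈ 0.2473

Interpretation: for a small percentage change in X, the percentage change in Y is approximately 0.25 times as large.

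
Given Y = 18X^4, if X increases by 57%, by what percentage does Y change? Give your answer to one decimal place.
507.6%

For Y = 18X^4:
If X → X(1 + 0.57)
Then Y → Y · (1 + 0.57)^4
     ≈ Y · 6.0757

Percentage change = ((1 + 0.57)^4 − 1) × 100% ≈ 507.6%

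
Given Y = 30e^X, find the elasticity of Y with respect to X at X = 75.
Elasticity = 75

Elasticity = (dY/dX) · (X/Y)

dY/dX = 30·e^X
At X = 75: dY/dX = 30·e^75, Y = 30·e^75

Elasticity = (30·e^75) · (75 / (30·e^75)) = 75

Interpretation: for a small percentage change in X, the percentage change in Y is approximately 75.00 times as large.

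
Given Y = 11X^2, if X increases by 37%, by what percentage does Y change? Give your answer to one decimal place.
87.7%

For Y = 11X^2:
If X → X(1 + 0.37)
Then Y → Y · (1 + 0.37)^2
     = Y · 1.8769

Percentage change = ((1 + 0.37)^2 − 1) × 100% ≈ 87.7%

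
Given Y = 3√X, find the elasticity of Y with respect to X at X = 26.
Elasticity = 1/2

Elasticity = (dY/dX) · (X/Y)

dY/dX = 3/(2·√X)
At X = 26: dY/dX = 3·√26/52, Y = 3·√26

Elasticity = (3·√26/52) · (26 / (3·√26)) = 1/2

Interpretation: for a small percentage change in X, the percentage change in Y is approximately 0.50 times as large.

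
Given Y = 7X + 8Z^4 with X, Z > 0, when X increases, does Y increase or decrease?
Y increases

Taking the partial derivative:
∂Y/∂X = 7

∂Y/∂X = 7 > 0 (assuming positive values)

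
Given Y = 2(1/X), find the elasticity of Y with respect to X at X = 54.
Elasticity = -1

Elasticity = (dY/dX) · (X/Y)

dY/dX = -2/X²
At X = 54: dY/dX = -1/1458, Y = 1/27

Elasticity = (-1/1458) · (54 / (1/27)) = -1

Interpretation: for a small percentage change in X, the percentage change in Y is approximately -1.00 times as large.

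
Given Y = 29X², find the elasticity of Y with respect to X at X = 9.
Elasticity = 2

Elasticity = (dY/dX) · (X/Y)

dY/dX = 58·X
At X = 9: dY/dX = 522, Y = 2349

Elasticity = 522 · (9 / 2349) = 2

Interpretation: for a small percentage change in X, the percentage change in Y is approximately 2.00 times as large.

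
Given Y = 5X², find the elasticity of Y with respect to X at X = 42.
Elasticity = 2

Elasticity = (dY/dX) · (X/Y)

dY/dX = 10·X
At X = 42: dY/dX = 420, Y = 8820

Elasticity = 420 · (42 / 8820) = 2

Interpretation: for a small percentage change in X, the percentage change in Y is approximately 2.00 times as large.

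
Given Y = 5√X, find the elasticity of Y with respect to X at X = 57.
Elasticity = 1/2

Elasticity = (dY/dX) · (X/Y)

dY/dX = 5/(2·√X)
At X = 57: dY/dX = 5·√57/114, Y = 5·√57

Elasticity = (5·√57/114) · (57 / (5·√57)) = 1/2

Interpretation: for a small percentage change in X, the percentage change in Y is approximately 0.50 times as large.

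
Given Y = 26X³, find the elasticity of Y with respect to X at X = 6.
Elasticity = 3

Elasticity = (dY/dX) · (X/Y)

dY/dX = 78·X²
At X = 6: dY/dX = 2808, Y = 5616

Elasticity = 2808 · (6 / 5616) = 3

Interpretation: for a small percentage change in X, the percentage change in Y is approximately 3.00 times as large.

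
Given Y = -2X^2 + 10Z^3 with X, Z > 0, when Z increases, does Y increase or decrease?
Y increases

Taking the partial derivative:
∂Y/∂Z = 30Z^2

∂Y/∂Z = 30Z^2 > 0 (assuming positive values)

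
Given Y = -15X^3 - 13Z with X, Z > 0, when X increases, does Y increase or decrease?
Y decreases

Taking the partial derivative:
∂Y/∂X = -45X^2

∂Y/∂X = -45X^2 < 0 (assuming positive values)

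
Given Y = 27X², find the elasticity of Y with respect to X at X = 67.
Elasticity = 2

Elasticity = (dY/dX) · (X/Y)

dY/dX = 54·X
At X = 67: dY/dX = 3618, Y = 121203

Elasticity = 3618 · (67 / 121203) = 2

Interpretation: for a small percentage change in X, the percentage change in Y is approximately 2.00 times as large.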